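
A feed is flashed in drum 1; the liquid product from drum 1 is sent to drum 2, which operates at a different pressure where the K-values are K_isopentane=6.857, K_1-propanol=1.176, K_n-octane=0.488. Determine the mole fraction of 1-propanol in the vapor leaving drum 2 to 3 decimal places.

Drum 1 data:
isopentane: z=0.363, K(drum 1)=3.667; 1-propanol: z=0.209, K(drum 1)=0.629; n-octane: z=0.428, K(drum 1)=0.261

y_1-propanol (drum 2) = 0.262

Drum 1:
Rachford–Rice: g(ψ₁) = Σ zᵢ(Kᵢ−1)/(1+ψ₁(Kᵢ−1)) = 0.
Check two-phase: ΣzᵢKᵢ = 1.574 > 1 and Σzᵢ/Kᵢ = 2.071 > 1, so g(0) = 0.574 > 0 and g(1) = -1.071 < 0.
Newton–Raphson from ψ₁ = 0.5:
  ψ₁ = 0.500: g = -0.1820, g' = -1.106 → ψ₁ = 0.335
  ψ₁ = 0.335: g = 0.0019, g' = -1.170 → ψ₁ = 0.337
Converged at ψ₁ = 0.337.
Drum-1 compositions:
  isopentane: x = 0.191, y = 0.701
  1-propanol: x = 0.239, y = 0.150
  n-octane: x = 0.570, y = 0.149
Drum-2 feed = drum-1 liquid: z₂ = (0.1912, 0.2389, 0.5700).
Drum 2:
Newton iteration, ψ₂⁰ = 0.38:
  ψ₂ = 0.380: g = 0.0242, g' = -0.867 → ψ₂ = 0.408
  ψ₂ = 0.408: g = 0.0007, g' = -0.816 → ψ₂ = 0.409
Converged at ψ₂ = 0.409.
  isopentane: x = 0.056, y = 0.386
  1-propanol: x = 0.223, y = 0.262
  n-octane: x = 0.721, y = 0.352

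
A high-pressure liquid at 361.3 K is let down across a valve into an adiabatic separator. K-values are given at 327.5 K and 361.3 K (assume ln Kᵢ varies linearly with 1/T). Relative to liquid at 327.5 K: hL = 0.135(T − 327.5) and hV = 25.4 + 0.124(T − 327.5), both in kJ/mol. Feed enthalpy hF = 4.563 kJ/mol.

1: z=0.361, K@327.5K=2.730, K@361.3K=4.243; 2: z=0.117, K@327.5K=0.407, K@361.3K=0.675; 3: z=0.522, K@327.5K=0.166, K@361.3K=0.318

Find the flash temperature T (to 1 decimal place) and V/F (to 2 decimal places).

T = 333.6 K, V/F = 0.15

Adiabatic flash: solve Rachford–Rice at each trial T, then check hF = ψ·hV(T) + (1−ψ)·hL(T).
  T = 327.5 K: K = (2.730, 0.407, 0.166), RR gives ψ = 0.087, H_out = 2.215 kJ/mol
  T = 361.3 K: K = (4.243, 0.675, 0.318), RR gives ψ = 0.380, H_out = 14.084 kJ/mol
  T = 344.4 K: K = (3.440, 0.531, 0.233), RR gives ψ = 0.242, H_out = 8.396 kJ/mol
  T = 335.9 K: K = (3.072, 0.466, 0.198), RR gives ψ = 0.169, H_out = 5.422 kJ/mol
  T = 331.7 K: K = (2.898, 0.436, 0.181), RR gives ψ = 0.130, H_out = 3.864 kJ/mol
  T = 333.8 K: K = (2.984, 0.451, 0.189), RR gives ψ = 0.150, H_out = 4.653 kJ/mol
Linear interpolation between T = 331.7 (H_out = 3.864) and T = 333.8 (H_out = 4.653) on hF = 4.563 gives T ≈ 333.6 K, at which ψ = 0.15.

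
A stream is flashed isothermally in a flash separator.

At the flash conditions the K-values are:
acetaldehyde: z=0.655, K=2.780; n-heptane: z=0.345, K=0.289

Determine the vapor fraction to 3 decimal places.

ψ = 0.727

Let ψ = V/F and solve Σ zᵢ(Kᵢ−1)/(1+ψ(Kᵢ−1)) = 0.
Check two-phase: ΣzᵢKᵢ = 1.921 > 1 and Σzᵢ/Kᵢ = 1.429 > 1, so g(0) = 0.921 > 0 and g(1) = -0.429 < 0.
Binary case is linear: z₁(K₁−1)(1+ψ(K₂−1)) + z₂(K₂−1)(1+ψ(K₁−1)) = 0
⇒ ψ = [z₁(K₁−1)+z₂(K₂−1)] / [−(K₁−1)(K₂−1)] = 0.9206/1.2656 = 0.727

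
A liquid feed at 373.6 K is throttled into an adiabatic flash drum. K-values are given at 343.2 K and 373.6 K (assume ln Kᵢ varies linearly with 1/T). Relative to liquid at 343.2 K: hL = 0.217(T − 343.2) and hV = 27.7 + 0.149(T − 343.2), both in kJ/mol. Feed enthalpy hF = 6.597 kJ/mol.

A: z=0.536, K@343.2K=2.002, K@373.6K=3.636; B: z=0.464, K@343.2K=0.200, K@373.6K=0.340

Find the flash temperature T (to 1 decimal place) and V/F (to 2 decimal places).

T = 344.3 K, V/F = 0.23

Adiabatic flash: solve Rachford–Rice at each trial T, then check hF = ψ·hV(T) + (1−ψ)·hL(T).
  T = 343.2 K: K = (2.002, 0.200), RR gives ψ = 0.207, H_out = 5.732 kJ/mol
  T = 373.6 K: K = (3.636, 0.340), RR gives ψ = 0.636, H_out = 22.902 kJ/mol
  T = 358.4 K: K = (2.732, 0.264), RR gives ψ = 0.460, H_out = 15.569 kJ/mol
  T = 350.8 K: K = (2.347, 0.230), RR gives ψ = 0.352, H_out = 11.215 kJ/mol
  T = 347.0 K: K = (2.169, 0.215), RR gives ψ = 0.286, H_out = 8.669 kJ/mol
  T = 345.1 K: K = (2.084, 0.207), RR gives ψ = 0.248, H_out = 7.259 kJ/mol
Linear interpolation between T = 343.2 (H_out = 5.732) and T = 345.1 (H_out = 7.259) on hF = 6.597 gives T ≈ 344.3 K, at which ψ = 0.23.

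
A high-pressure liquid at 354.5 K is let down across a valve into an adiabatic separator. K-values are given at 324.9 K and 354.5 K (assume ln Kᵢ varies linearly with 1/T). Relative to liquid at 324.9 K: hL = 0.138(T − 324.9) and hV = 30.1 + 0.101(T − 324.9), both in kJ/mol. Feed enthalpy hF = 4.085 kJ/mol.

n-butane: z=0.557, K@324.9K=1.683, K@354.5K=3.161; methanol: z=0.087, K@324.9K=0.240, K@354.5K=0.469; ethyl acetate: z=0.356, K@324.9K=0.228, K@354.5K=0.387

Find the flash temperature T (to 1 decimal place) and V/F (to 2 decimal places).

Adiabatic flash: solve Rachford–Rice at each trial T, then check hF = ψ·hV(T) + (1−ψ)·hL(T).
  T = 324.9 K: K = (1.683, 0.240, 0.228), RR gives ψ = 0.075, H_out = 2.261 kJ/mol
  T = 354.5 K: K = (3.161, 0.469, 0.387), RR gives ψ = 0.726, H_out = 25.147 kJ/mol
  T = 339.7 K: K = (2.338, 0.340, 0.300), RR gives ψ = 0.474, H_out = 16.053 kJ/mol
  T = 332.3 K: K = (1.991, 0.287, 0.263), RR gives ψ = 0.313, H_out = 10.364 kJ/mol
  T = 328.6 K: K = (1.832, 0.263, 0.245), RR gives ψ = 0.209, H_out = 6.766 kJ/mol
  T = 326.8 K: K = (1.759, 0.251, 0.237), RR gives ψ = 0.148, H_out = 4.717 kJ/mol
Linear interpolation between T = 324.9 (H_out = 2.261) and T = 326.8 (H_out = 4.717) on hF = 4.085 gives T ≈ 326.3 K, at which ψ = 0.13.

T = 326.3 K, V/F = 0.13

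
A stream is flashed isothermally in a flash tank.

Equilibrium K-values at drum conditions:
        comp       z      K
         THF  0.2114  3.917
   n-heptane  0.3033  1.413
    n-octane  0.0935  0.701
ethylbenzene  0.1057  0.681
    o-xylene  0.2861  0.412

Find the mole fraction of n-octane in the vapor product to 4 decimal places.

Iterate (Newton) starting at β = 0.37:
  β = 0.3700: g = 0.12056, g' = -0.6409 → β = 0.5581
  β = 0.5581: g = 0.01147, g' = -0.5417 → β = 0.5793
  β = 0.5793: g = 0.00004, g' = -0.5382 → β = 0.5794
Converged at β = 0.5794.
Compositions from xᵢ = zᵢ/(1+β(Kᵢ−1)), yᵢ = Kᵢxᵢ:
  THF: x = 0.0786, y = 0.3078
  n-heptane: x = 0.2447, y = 0.3458
  n-octane: x = 0.1131, y = 0.0793
  ethylbenzene: x = 0.1297, y = 0.0883
  o-xylene: x = 0.4339, y = 0.1788

y_n-octane = 0.0793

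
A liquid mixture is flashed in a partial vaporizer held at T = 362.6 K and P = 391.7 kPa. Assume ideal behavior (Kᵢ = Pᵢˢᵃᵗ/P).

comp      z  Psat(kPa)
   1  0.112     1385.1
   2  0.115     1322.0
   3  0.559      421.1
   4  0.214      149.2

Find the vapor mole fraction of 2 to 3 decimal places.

y_2 = 0.143

Raoult's law: Kᵢ = Pᵢˢᵃᵗ/P = Pᵢˢᵃᵗ/391.7.
  K_1 = 1385.1/391.7 = 3.53612, K_2 = 1322.0/391.7 = 3.37503, K_3 = 421.1/391.7 = 1.07506, K_4 = 149.2/391.7 = 0.38090
Iterate (Newton) starting at V/F = 0.5:
  V/F = 0.500: g = 0.0987, g' = -0.451 → V/F = 0.719
  V/F = 0.719: g = 0.0025, g' = -0.448 → V/F = 0.725
Converged at V/F = 0.725.
Compositions from xᵢ = zᵢ/(1+V/F(Kᵢ−1)), yᵢ = Kᵢxᵢ:
  1: x = 0.039, y = 0.140
  2: x = 0.042, y = 0.143
  3: x = 0.530, y = 0.570
  4: x = 0.388, y = 0.148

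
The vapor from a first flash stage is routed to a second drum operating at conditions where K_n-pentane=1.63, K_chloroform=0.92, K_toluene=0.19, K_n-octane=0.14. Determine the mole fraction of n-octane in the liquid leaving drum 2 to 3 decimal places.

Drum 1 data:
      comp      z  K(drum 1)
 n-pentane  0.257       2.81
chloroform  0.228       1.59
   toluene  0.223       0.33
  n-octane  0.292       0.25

Drum 1:
Material balance + equilibrium reduce to Σ zᵢ(Kᵢ−1)/(1+ψ₁(Kᵢ−1)) = 0.
Feasibility: ΣzᵢKᵢ = 1.231, Σzᵢ/Kᵢ = 2.079 — both > 1, two phases present.
Newton–Raphson from ψ₁ = 0.5:
  ψ₁ = 0.500: g = -0.2270, g' = -0.926 → ψ₁ = 0.255
  ψ₁ = 0.255: g = -0.0157, g' = -0.851 → ψ₁ = 0.236
  ψ₁ = 0.236: g = 0.0001, g' = -0.858 → ψ₁ = 0.237
Converged at ψ₁ = 0.237.
Drum-1 compositions:
  n-pentane: x = 0.180, y = 0.506
  chloroform: x = 0.200, y = 0.318
  toluene: x = 0.265, y = 0.087
  n-octane: x = 0.355, y = 0.089
Drum-2 feed = drum-1 vapor: z₂ = (0.5057, 0.3181, 0.0874, 0.0887).
Drum 2:
Rachford–Rice: g(ψ₂) = Σ zᵢ(Kᵢ−1)/(1+ψ₂(Kᵢ−1)) = 0.
g(0) = ΣzᵢKᵢ − 1 = 0.146 and g(1) = 1 − Σzᵢ/Kᵢ = -0.750, so a root lies in (0, 1).
Newton iteration, ψ₂⁰ = 0.59:
  ψ₂ = 0.590: g = -0.0851, g' = -0.590 → ψ₂ = 0.446
  ψ₂ = 0.446: g = -0.0123, g' = -0.438 → ψ₂ = 0.418
  ψ₂ = 0.418: g = -0.0003, g' = -0.419 → ψ₂ = 0.417
Converged at ψ₂ = 0.417.
  n-pentane: x = 0.400, y = 0.653
  chloroform: x = 0.329, y = 0.303
  toluene: x = 0.132, y = 0.025
  n-octane: x = 0.138, y = 0.019

x_n-octane (drum 2) = 0.138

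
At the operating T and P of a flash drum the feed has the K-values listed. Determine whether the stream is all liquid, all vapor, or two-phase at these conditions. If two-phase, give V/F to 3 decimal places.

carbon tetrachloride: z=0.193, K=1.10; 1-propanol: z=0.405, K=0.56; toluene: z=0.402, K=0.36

ΣzᵢKᵢ = 0.584; Σzᵢ/Kᵢ = 2.015.
Since ΣzᵢKᵢ < 1 the mixture is below its bubble point — single liquid phase.

all liquid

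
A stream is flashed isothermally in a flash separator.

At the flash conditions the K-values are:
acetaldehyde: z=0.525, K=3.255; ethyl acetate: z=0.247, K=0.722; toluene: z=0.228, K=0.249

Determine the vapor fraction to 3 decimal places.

Rachford–Rice: g(ψ) = Σ zᵢ(Kᵢ−1)/(1+ψ(Kᵢ−1)) = 0.
Feasibility: ΣzᵢKᵢ = 1.944, Σzᵢ/Kᵢ = 1.419 — both > 1, two phases present.
Newton iteration, ψ⁰ = 0.5:
  ψ = 0.500: g = 0.2025, g' = -0.945 → ψ = 0.714
  ψ = 0.714: g = -0.0015, g' = -1.020 → ψ = 0.713
Converged at ψ = 0.713.

ψ = 0.713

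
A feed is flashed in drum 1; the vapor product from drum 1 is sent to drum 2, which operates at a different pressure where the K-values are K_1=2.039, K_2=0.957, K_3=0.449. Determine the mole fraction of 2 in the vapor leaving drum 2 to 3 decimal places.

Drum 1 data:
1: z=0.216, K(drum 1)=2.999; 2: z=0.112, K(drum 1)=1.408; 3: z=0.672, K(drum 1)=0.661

y_2 (drum 2) = 0.129

Drum 1:
Material balance + equilibrium reduce to Σ zᵢ(Kᵢ−1)/(1+ψ₁(Kᵢ−1)) = 0.
Feasibility: ΣzᵢKᵢ = 1.250, Σzᵢ/Kᵢ = 1.168 — both > 1, two phases present.
Iterate (Newton) starting at ψ₁ = 0.5:
  ψ₁ = 0.500: g = -0.0204, g' = -0.341 → ψ₁ = 0.440
  ψ₁ = 0.440: g = 0.0007, g' = -0.364 → ψ₁ = 0.442
Converged at ψ₁ = 0.442.
Drum-1 compositions:
  1: x = 0.115, y = 0.344
  2: x = 0.095, y = 0.134
  3: x = 0.790, y = 0.522
Drum-2 feed = drum-1 vapor: z₂ = (0.3439, 0.1336, 0.5225).
Drum 2:
Material balance + equilibrium reduce to Σ zᵢ(Kᵢ−1)/(1+ψ₂(Kᵢ−1)) = 0.
Feasibility: ΣzᵢKᵢ = 1.064, Σzᵢ/Kᵢ = 1.472 — both > 1, two phases present.
Newton iteration, ψ₂⁰ = 0.65:
  ψ₂ = 0.650: g = -0.2411, g' = -0.518 → ψ₂ = 0.184
  ψ₂ = 0.184: g = -0.0262, g' = -0.458 → ψ₂ = 0.127
  ψ₂ = 0.127: g = 0.0004, g' = -0.473 → ψ₂ = 0.128
Converged at ψ₂ = 0.128.
  1: x = 0.304, y = 0.619
  2: x = 0.134, y = 0.129
  3: x = 0.562, y = 0.252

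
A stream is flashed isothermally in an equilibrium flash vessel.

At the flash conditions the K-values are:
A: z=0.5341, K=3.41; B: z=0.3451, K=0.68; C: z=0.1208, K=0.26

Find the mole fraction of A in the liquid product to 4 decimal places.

Let β = V/F and solve Σ zᵢ(Kᵢ−1)/(1+β(Kᵢ−1)) = 0.
Check two-phase: ΣzᵢKᵢ = 2.0874 > 1 and Σzᵢ/Kᵢ = 1.1287 > 1, so g(0) = 1.0874 > 0 and g(1) = -0.1287 < 0.
Iterate (Newton) starting at β = 0.7:
  β = 0.7000: g = 0.15127, g' = -0.7731 → β = 0.8957
  β = 0.8957: g = -0.01238, g' = -0.9621 → β = 0.8828
  β = 0.8828: g = -0.00017, g' = -0.9360 → β = 0.8826
Converged at β = 0.8826.
Compositions from xᵢ = zᵢ/(1+β(Kᵢ−1)), yᵢ = Kᵢxᵢ:
  A: x = 0.1708, y = 0.5824
  B: x = 0.4809, y = 0.3270
  C: x = 0.3483, y = 0.0905

x_A = 0.1708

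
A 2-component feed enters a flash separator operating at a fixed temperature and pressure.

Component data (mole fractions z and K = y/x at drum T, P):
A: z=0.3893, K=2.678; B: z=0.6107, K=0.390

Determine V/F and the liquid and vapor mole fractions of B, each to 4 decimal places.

V/F = 0.2743, x_B = 0.7334, y_B = 0.2860

Rachford–Rice: g(V/F) = Σ zᵢ(Kᵢ−1)/(1+V/F(Kᵢ−1)) = 0.
Feasibility: ΣzᵢKᵢ = 1.2807, Σzᵢ/Kᵢ = 1.7113 — both > 1, two phases present.
Binary case is linear: z₁(K₁−1)(1+V/F(K₂−1)) + z₂(K₂−1)(1+V/F(K₁−1)) = 0
⇒ V/F = [z₁(K₁−1)+z₂(K₂−1)] / [−(K₁−1)(K₂−1)] = 0.28072/1.02358 = 0.2743
Compositions from xᵢ = zᵢ/(1+V/F(Kᵢ−1)), yᵢ = Kᵢxᵢ:
  A: x = 0.2666, y = 0.7140
  B: x = 0.7334, y = 0.2860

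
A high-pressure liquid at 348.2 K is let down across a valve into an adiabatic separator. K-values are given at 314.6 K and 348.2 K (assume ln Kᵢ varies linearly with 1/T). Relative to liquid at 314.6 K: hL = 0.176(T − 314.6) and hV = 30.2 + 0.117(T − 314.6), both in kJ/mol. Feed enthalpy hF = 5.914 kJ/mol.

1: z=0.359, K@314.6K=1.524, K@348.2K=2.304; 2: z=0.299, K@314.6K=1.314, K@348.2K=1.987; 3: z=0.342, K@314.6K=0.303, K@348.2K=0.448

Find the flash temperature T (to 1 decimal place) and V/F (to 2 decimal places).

Adiabatic flash: solve Rachford–Rice at each trial T, then check hF = ψ·hV(T) + (1−ψ)·hL(T).
  T = 314.6 K: K = (1.524, 1.314, 0.303), RR gives ψ = 0.143, H_out = 4.327 kJ/mol
  T = 348.2 K: K = (2.304, 1.987, 0.448), RR gives ψ = 0.894, H_out = 31.150 kJ/mol
  T = 331.4 K: K = (1.894, 1.633, 0.372), RR gives ψ = 0.603, H_out = 20.561 kJ/mol
  T = 323.0 K: K = (1.704, 1.469, 0.337), RR gives ψ = 0.415, H_out = 13.795 kJ/mol
  T = 318.8 K: K = (1.612, 1.390, 0.320), RR gives ψ = 0.294, H_out = 9.556 kJ/mol
  T = 316.7 K: K = (1.568, 1.352, 0.311), RR gives ψ = 0.224, H_out = 7.096 kJ/mol
Linear interpolation between T = 314.6 (H_out = 4.327) and T = 316.7 (H_out = 7.096) on hF = 5.914 gives T ≈ 315.8 K, at which ψ = 0.19.

T = 315.8 K, V/F = 0.19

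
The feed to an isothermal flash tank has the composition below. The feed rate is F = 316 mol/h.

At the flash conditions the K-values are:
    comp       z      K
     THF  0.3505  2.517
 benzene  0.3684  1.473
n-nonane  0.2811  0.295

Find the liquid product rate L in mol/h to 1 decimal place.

L = 95.8 mol/h

Rachford–Rice: g(β) = Σ zᵢ(Kᵢ−1)/(1+β(Kᵢ−1)) = 0.
Check two-phase: ΣzᵢKᵢ = 1.5078 > 1 and Σzᵢ/Kᵢ = 1.3422 > 1, so g(0) = 0.5078 > 0 and g(1) = -0.3422 < 0.
Iterate (Newton) starting at β = 0.5:
  β = 0.5000: g = 0.13723, g' = -0.6480 → β = 0.7118
  β = 0.7118: g = -0.01176, g' = -0.7955 → β = 0.6970
  β = 0.6970: g = -0.00014, g' = -0.7773 → β = 0.6968
Converged at β = 0.6968.
Then V = β·F = 0.6968·316 = 220.2 mol/h and L = F − V = 95.8 mol/h.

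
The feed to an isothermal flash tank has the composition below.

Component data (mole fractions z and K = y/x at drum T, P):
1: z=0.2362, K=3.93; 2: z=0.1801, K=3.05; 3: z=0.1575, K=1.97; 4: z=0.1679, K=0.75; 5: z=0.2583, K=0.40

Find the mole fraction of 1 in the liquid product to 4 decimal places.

x_1 = 0.0642

Let ψ = V/F and solve Σ zᵢ(Kᵢ−1)/(1+ψ(Kᵢ−1)) = 0.
Feasibility: ΣzᵢKᵢ = 2.0171, Σzᵢ/Kᵢ = 1.0687 — both > 1, two phases present.
Iterate (Newton) starting at ψ = 0.52:
  ψ = 0.5200: g = 0.28099, g' = -0.7715 → ψ = 0.8842
  ψ = 0.8842: g = 0.02225, g' = -0.7351 → ψ = 0.9145
  ψ = 0.9145: g = -0.00032, g' = -0.7571 → ψ = 0.9140
Converged at ψ = 0.9140.
Compositions from xᵢ = zᵢ/(1+ψ(Kᵢ−1)), yᵢ = Kᵢxᵢ:
  1: x = 0.0642, y = 0.2524
  2: x = 0.0627, y = 0.1911
  3: x = 0.0835, y = 0.1645
  4: x = 0.2176, y = 0.1632
  5: x = 0.5720, y = 0.2288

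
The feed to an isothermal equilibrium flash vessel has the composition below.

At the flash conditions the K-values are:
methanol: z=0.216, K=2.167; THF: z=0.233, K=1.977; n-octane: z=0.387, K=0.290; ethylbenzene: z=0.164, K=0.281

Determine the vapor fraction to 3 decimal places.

ψ = 0.114

Rachford–Rice: g(ψ) = Σ zᵢ(Kᵢ−1)/(1+ψ(Kᵢ−1)) = 0.
Check two-phase: ΣzᵢKᵢ = 1.087 > 1 and Σzᵢ/Kᵢ = 2.136 > 1, so g(0) = 0.087 > 0 and g(1) = -1.136 < 0.
Newton–Raphson from ψ = 0.5:
  ψ = 0.500: g = -0.2980, g' = -0.893 → ψ = 0.166
  ψ = 0.166: g = -0.0386, g' = -0.731 → ψ = 0.114
Converged at ψ = 0.114.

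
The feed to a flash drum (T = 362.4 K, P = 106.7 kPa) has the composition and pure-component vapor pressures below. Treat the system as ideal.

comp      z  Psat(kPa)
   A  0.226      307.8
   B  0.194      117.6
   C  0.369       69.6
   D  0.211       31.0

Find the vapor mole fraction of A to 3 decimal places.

Raoult's law: Kᵢ = Pᵢˢᵃᵗ/P = Pᵢˢᵃᵗ/106.7.
  K_A = 307.8/106.7 = 2.88472, K_B = 117.6/106.7 = 1.10216, K_C = 69.6/106.7 = 0.65230, K_D = 31.0/106.7 = 0.29053
Material balance + equilibrium reduce to Σ zᵢ(Kᵢ−1)/(1+ψ(Kᵢ−1)) = 0.
Feasibility: ΣzᵢKᵢ = 1.168, Σzᵢ/Kᵢ = 1.546 — both > 1, two phases present.
Newton iteration, ψ⁰ = 0.69:
  ψ = 0.690: g = -0.2584, g' = -0.638 → ψ = 0.285
  ψ = 0.285: g = -0.0338, g' = -0.563 → ψ = 0.225
  ψ = 0.225: g = 0.0010, g' = -0.601 → ψ = 0.227
Converged at ψ = 0.227.
Compositions from xᵢ = zᵢ/(1+ψ(Kᵢ−1)), yᵢ = Kᵢxᵢ:
  A: x = 0.158, y = 0.457
  B: x = 0.190, y = 0.209
  C: x = 0.401, y = 0.261
  D: x = 0.251, y = 0.073

y_A = 0.457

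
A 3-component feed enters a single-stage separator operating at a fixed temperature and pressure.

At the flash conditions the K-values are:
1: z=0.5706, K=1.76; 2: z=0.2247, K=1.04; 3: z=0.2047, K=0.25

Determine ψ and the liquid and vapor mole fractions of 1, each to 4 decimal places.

Rachford–Rice: g(ψ) = Σ zᵢ(Kᵢ−1)/(1+ψ(Kᵢ−1)) = 0.
Feasibility: ΣzᵢKᵢ = 1.2891, Σzᵢ/Kᵢ = 1.3591 — both > 1, two phases present.
Iterate (Newton) starting at ψ = 0.5:
  ψ = 0.5000: g = 0.07742, g' = -0.4682 → ψ = 0.6654
  ψ = 0.6654: g = -0.00968, g' = -0.6045 → ψ = 0.6493
  ψ = 0.6493: g = -0.00015, g' = -0.5856 → ψ = 0.6491
Converged at ψ = 0.6491.
Compositions from xᵢ = zᵢ/(1+ψ(Kᵢ−1)), yᵢ = Kᵢxᵢ:
  1: x = 0.3821, y = 0.6725
  2: x = 0.2190, y = 0.2278
  3: x = 0.3989, y = 0.0997

ψ = 0.6491, x_1 = 0.3821, y_1 = 0.6725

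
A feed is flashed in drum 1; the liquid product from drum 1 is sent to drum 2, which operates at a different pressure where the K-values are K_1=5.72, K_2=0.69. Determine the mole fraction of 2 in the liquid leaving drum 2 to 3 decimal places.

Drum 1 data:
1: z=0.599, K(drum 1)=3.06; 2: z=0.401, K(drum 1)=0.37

Drum 1:
Material balance + equilibrium reduce to Σ zᵢ(Kᵢ−1)/(1+ψ₁(Kᵢ−1)) = 0.
Feasibility: ΣzᵢKᵢ = 1.981, Σzᵢ/Kᵢ = 1.280 — both > 1, two phases present.
Binary case is linear: z₁(K₁−1)(1+ψ₁(K₂−1)) + z₂(K₂−1)(1+ψ₁(K₁−1)) = 0
⇒ ψ₁ = [z₁(K₁−1)+z₂(K₂−1)] / [−(K₁−1)(K₂−1)] = 0.9813/1.2978 = 0.756
Drum-1 compositions:
  1: x = 0.234, y = 0.717
  2: x = 0.766, y = 0.283
Drum-2 feed = drum-1 liquid: z₂ = (0.2342, 0.7658).
Drum 2:
Binary case is linear: z₁(K₁−1)(1+ψ₂(K₂−1)) + z₂(K₂−1)(1+ψ₂(K₁−1)) = 0
⇒ ψ₂ = [z₁(K₁−1)+z₂(K₂−1)] / [−(K₁−1)(K₂−1)] = 0.8680/1.4632 = 0.593
  1: x = 0.062, y = 0.353
  2: x = 0.938, y = 0.647

x_2 (drum 2) = 0.938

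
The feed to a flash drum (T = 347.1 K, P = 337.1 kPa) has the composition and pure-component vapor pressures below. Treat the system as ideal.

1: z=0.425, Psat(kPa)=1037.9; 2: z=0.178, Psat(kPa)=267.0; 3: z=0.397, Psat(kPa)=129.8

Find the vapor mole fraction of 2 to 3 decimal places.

y_2 = 0.159

Raoult's law: Kᵢ = Pᵢˢᵃᵗ/P = Pᵢˢᵃᵗ/337.1.
  K_1 = 1037.9/337.1 = 3.07891, K_2 = 267.0/337.1 = 0.79205, K_3 = 129.8/337.1 = 0.38505
Rachford–Rice: g(β) = Σ zᵢ(Kᵢ−1)/(1+β(Kᵢ−1)) = 0.
Check two-phase: ΣzᵢKᵢ = 1.602 > 1 and Σzᵢ/Kᵢ = 1.394 > 1, so g(0) = 0.602 > 0 and g(1) = -0.394 < 0.
Iterate (Newton) starting at β = 0.5:
  β = 0.500: g = 0.0394, g' = -0.764 → β = 0.552
Converged at β = 0.552.
Compositions from xᵢ = zᵢ/(1+β(Kᵢ−1)), yᵢ = Kᵢxᵢ:
  1: x = 0.198, y = 0.609
  2: x = 0.201, y = 0.159
  3: x = 0.601, y = 0.231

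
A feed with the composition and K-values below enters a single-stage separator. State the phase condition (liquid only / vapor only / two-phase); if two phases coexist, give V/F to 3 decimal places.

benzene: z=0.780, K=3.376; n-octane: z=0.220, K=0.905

vapor only

ΣzᵢKᵢ = 2.832; Σzᵢ/Kᵢ = 0.474.
Since Σzᵢ/Kᵢ < 1 the mixture is above its dew point — single vapor phase.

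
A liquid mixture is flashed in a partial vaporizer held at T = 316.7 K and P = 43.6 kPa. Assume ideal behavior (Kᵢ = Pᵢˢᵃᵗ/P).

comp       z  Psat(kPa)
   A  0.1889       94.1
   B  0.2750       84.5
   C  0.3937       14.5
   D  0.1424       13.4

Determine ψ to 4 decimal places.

ψ = 0.1656

Raoult's law: Kᵢ = Pᵢˢᵃᵗ/P = Pᵢˢᵃᵗ/43.6.
  K_A = 94.1/43.6 = 2.158257, K_B = 84.5/43.6 = 1.938073, K_C = 14.5/43.6 = 0.332569, K_D = 13.4/43.6 = 0.307339
Let ψ = V/F and solve Σ zᵢ(Kᵢ−1)/(1+ψ(Kᵢ−1)) = 0.
Feasibility: ΣzᵢKᵢ = 1.1154, Σzᵢ/Kᵢ = 1.8766 — both > 1, two phases present.
Newton iteration, ψ⁰ = 0.44:
  ψ = 0.4400: g = -0.18636, g' = -0.7253 → ψ = 0.1831
  ψ = 0.1831: g = -0.01162, g' = -0.6660 → ψ = 0.1656
Converged at ψ = 0.1656.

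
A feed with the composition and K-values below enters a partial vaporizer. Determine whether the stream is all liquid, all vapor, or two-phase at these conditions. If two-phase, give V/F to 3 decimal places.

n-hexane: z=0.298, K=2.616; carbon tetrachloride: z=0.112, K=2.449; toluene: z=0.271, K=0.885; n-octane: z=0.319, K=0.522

two-phase, V/F = 0.810

ΣzᵢKᵢ = 1.460; Σzᵢ/Kᵢ = 1.077.
Both exceed 1, so a two-phase solution exists.
Iterate (Newton) starting at ψ = 0.64:
  ψ = 0.640: g = 0.0676, g' = -0.407 → ψ = 0.806
  ψ = 0.806: g = 0.0015, g' = -0.394 → ψ = 0.810
Converged at ψ = 0.810.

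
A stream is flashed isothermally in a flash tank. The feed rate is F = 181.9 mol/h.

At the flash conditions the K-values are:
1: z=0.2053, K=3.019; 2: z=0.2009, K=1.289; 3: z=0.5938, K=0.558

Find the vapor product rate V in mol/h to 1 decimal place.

V = 57.9 mol/h

Material balance + equilibrium reduce to Σ zᵢ(Kᵢ−1)/(1+β(Kᵢ−1)) = 0.
Check two-phase: ΣzᵢKᵢ = 1.2101 > 1 and Σzᵢ/Kᵢ = 1.2880 > 1, so g(0) = 0.2101 > 0 and g(1) = -0.2880 < 0.
Newton–Raphson from β = 0.54:
  β = 0.5400: g = -0.09622, g' = -0.4042 → β = 0.3020
  β = 0.3020: g = 0.00802, g' = -0.4917 → β = 0.3183
  β = 0.3183: g = 0.00009, g' = -0.4813 → β = 0.3185
Converged at β = 0.3185.
Then V = β·F = 0.3185·181.9 = 57.9 mol/h and L = F − V = 124.0 mol/h.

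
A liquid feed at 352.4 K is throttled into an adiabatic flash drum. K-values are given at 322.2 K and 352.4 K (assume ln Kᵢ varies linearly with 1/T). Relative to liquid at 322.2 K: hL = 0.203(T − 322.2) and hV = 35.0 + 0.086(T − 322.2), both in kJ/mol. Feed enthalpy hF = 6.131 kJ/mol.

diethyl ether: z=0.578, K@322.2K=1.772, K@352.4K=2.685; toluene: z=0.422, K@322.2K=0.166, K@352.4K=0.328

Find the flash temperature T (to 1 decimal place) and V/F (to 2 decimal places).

Adiabatic flash: solve Rachford–Rice at each trial T, then check hF = ψ·hV(T) + (1−ψ)·hL(T).
  T = 322.2 K: K = (1.772, 0.166), RR gives ψ = 0.146, H_out = 5.124 kJ/mol
  T = 352.4 K: K = (2.685, 0.328), RR gives ψ = 0.610, H_out = 25.315 kJ/mol
  T = 337.3 K: K = (2.202, 0.237), RR gives ψ = 0.406, H_out = 16.567 kJ/mol
  T = 329.8 K: K = (1.982, 0.199), RR gives ψ = 0.292, H_out = 11.502 kJ/mol
  T = 326.0 K: K = (1.875, 0.182), RR gives ψ = 0.224, H_out = 8.527 kJ/mol
  T = 324.1 K: K = (1.823, 0.174), RR gives ψ = 0.187, H_out = 6.889 kJ/mol
Linear interpolation between T = 322.2 (H_out = 5.124) and T = 324.1 (H_out = 6.889) on hF = 6.131 gives T ≈ 323.3 K, at which ψ = 0.17.

T = 323.3 K, V/F = 0.17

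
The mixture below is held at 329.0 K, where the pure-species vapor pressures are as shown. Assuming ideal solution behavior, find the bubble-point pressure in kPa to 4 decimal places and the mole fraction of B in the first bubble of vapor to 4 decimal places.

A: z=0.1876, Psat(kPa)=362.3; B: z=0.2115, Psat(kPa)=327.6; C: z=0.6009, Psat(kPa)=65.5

Pbub = 176.6138 kPa, y_B = 0.3923

At the bubble point ψ → 0, so ΣzᵢKᵢ = 1 with Kᵢ = Pᵢˢᵃᵗ/P ⇒ P = ΣzᵢPᵢˢᵃᵗ.
P = 0.1876·362.3 + 0.2115·327.6 + 0.6009·65.5 = 176.6138 kPa
yᵢ = zᵢPᵢˢᵃᵗ/P ⇒ y_B = 0.2115·327.6/176.6138 = 0.3923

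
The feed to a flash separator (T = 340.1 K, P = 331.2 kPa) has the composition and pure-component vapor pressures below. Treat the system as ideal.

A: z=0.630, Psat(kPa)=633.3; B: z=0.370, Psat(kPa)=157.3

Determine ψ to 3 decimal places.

ψ = 0.794

Raoult's law: Kᵢ = Pᵢˢᵃᵗ/P = Pᵢˢᵃᵗ/331.2.
  K_A = 633.3/331.2 = 1.91214, K_B = 157.3/331.2 = 0.47494
Rachford–Rice: g(ψ) = Σ zᵢ(Kᵢ−1)/(1+ψ(Kᵢ−1)) = 0.
Check two-phase: ΣzᵢKᵢ = 1.380 > 1 and Σzᵢ/Kᵢ = 1.109 > 1, so g(0) = 0.380 > 0 and g(1) = -0.109 < 0.
Binary case is linear: z₁(K₁−1)(1+ψ(K₂−1)) + z₂(K₂−1)(1+ψ(K₁−1)) = 0
⇒ ψ = [z₁(K₁−1)+z₂(K₂−1)] / [−(K₁−1)(K₂−1)] = 0.3804/0.4789 = 0.794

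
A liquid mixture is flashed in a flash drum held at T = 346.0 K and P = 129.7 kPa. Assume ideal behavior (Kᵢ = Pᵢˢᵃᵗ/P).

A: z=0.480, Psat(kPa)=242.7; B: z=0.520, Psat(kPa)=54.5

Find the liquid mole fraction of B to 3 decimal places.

x_B = 0.600

Raoult's law: Kᵢ = Pᵢˢᵃᵗ/P = Pᵢˢᵃᵗ/129.7.
  K_A = 242.7/129.7 = 1.87124, K_B = 54.5/129.7 = 0.42020
Rachford–Rice: g(ψ) = Σ zᵢ(Kᵢ−1)/(1+ψ(Kᵢ−1)) = 0.
Feasibility: ΣzᵢKᵢ = 1.117, Σzᵢ/Kᵢ = 1.494 — both > 1, two phases present.
Newton–Raphson from ψ = 0.5:
  ψ = 0.500: g = -0.1333, g' = -0.523 → ψ = 0.245
  ψ = 0.245: g = -0.0070, g' = -0.485 → ψ = 0.231
Converged at ψ = 0.231.
Compositions from xᵢ = zᵢ/(1+ψ(Kᵢ−1)), yᵢ = Kᵢxᵢ:
  A: x = 0.400, y = 0.748
  B: x = 0.600, y = 0.252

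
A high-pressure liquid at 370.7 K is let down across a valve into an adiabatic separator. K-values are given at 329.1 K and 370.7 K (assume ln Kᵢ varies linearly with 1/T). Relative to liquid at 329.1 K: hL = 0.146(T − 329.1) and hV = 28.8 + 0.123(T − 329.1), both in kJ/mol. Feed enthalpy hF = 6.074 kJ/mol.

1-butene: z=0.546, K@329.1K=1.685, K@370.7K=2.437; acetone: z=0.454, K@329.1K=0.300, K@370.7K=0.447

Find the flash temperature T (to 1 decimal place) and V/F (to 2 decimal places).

T = 333.1 K, V/F = 0.19

Adiabatic flash: solve Rachford–Rice at each trial T, then check hF = ψ·hV(T) + (1−ψ)·hL(T).
  T = 329.1 K: K = (1.685, 0.300), RR gives ψ = 0.117, H_out = 3.376 kJ/mol
  T = 370.7 K: K = (2.437, 0.447), RR gives ψ = 0.671, H_out = 24.768 kJ/mol
  T = 349.9 K: K = (2.049, 0.371), RR gives ψ = 0.435, H_out = 15.344 kJ/mol
  T = 339.5 K: K = (1.864, 0.335), RR gives ψ = 0.295, H_out = 9.936 kJ/mol
  T = 334.3 K: K = (1.773, 0.317), RR gives ψ = 0.212, H_out = 6.853 kJ/mol
  T = 331.7 K: K = (1.729, 0.308), RR gives ψ = 0.167, H_out = 5.173 kJ/mol
  T = 333.0 K: K = (1.751, 0.313), RR gives ψ = 0.190, H_out = 6.026 kJ/mol
Linear interpolation between T = 333.0 (H_out = 6.026) and T = 334.3 (H_out = 6.853) on hF = 6.074 gives T ≈ 333.1 K, at which ψ = 0.19.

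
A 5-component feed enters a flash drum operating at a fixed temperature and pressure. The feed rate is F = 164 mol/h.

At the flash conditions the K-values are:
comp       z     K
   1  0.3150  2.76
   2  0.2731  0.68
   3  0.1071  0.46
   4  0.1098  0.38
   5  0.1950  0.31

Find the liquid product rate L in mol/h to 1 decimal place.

Newton iteration, ψ⁰ = 0.5:
  ψ = 0.5000: g = -0.19245, g' = -0.6794 → ψ = 0.2167
  ψ = 0.2167: g = 0.00507, g' = -0.7683 → ψ = 0.2233
Converged at ψ = 0.2233.
Then V = ψ·F = 0.2233·164 = 36.6 mol/h and L = F − V = 127.4 mol/h.

L = 127.4 mol/h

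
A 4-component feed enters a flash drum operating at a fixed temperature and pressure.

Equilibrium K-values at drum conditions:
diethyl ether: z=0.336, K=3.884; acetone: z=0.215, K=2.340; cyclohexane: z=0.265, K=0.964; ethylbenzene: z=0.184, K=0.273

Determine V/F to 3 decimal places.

V/F = 0.903

Rachford–Rice: g(V/F) = Σ zᵢ(Kᵢ−1)/(1+V/F(Kᵢ−1)) = 0.
g(0) = ΣzᵢKᵢ − 1 = 1.114 and g(1) = 1 − Σzᵢ/Kᵢ = -0.127, so a root lies in (0, 1).
Newton–Raphson from V/F = 0.5:
  V/F = 0.500: g = 0.3495, g' = -0.847 → V/F = 0.912
  V/F = 0.912: g = -0.0106, g' = -1.148 → V/F = 0.903
Converged at V/F = 0.903.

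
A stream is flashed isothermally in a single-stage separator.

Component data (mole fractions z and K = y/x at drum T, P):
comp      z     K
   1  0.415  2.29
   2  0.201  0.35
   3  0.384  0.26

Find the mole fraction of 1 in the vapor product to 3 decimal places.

y_1 = 0.812

Newton iteration, ψ⁰ = 0.5:
  ψ = 0.500: g = -0.3192, g' = -0.971 → ψ = 0.171
  ψ = 0.171: g = -0.0341, g' = -0.846 → ψ = 0.131
  ψ = 0.131: g = 0.0003, g' = -0.865 → ψ = 0.132
Converged at ψ = 0.132.
Compositions from xᵢ = zᵢ/(1+ψ(Kᵢ−1)), yᵢ = Kᵢxᵢ:
  1: x = 0.355, y = 0.812
  2: x = 0.220, y = 0.077
  3: x = 0.425, y = 0.111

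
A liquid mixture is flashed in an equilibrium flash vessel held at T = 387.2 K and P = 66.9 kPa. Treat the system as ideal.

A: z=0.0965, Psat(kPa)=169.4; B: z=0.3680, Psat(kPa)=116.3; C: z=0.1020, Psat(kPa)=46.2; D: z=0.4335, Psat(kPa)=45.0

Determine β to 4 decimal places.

β = 0.8134

Raoult's law: Kᵢ = Pᵢˢᵃᵗ/P = Pᵢˢᵃᵗ/66.9.
  K_A = 169.4/66.9 = 2.532138, K_B = 116.3/66.9 = 1.738416, K_C = 46.2/66.9 = 0.690583, K_D = 45.0/66.9 = 0.672646
Material balance + equilibrium reduce to Σ zᵢ(Kᵢ−1)/(1+β(Kᵢ−1)) = 0.
Feasibility: ΣzᵢKᵢ = 1.2461, Σzᵢ/Kᵢ = 1.0420 — both > 1, two phases present.
Iterate (Newton) starting at β = 0.5:
  β = 0.5000: g = 0.07516, g' = -0.2597 → β = 0.7894
  β = 0.7894: g = 0.00547, g' = -0.2281 → β = 0.8134
Converged at β = 0.8134.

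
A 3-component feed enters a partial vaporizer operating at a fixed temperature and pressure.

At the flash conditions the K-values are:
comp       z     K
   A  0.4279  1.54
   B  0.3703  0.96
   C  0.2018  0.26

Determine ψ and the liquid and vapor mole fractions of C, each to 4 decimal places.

ψ = 0.2703, x_C = 0.2522, y_C = 0.0656

Let ψ = V/F and solve Σ zᵢ(Kᵢ−1)/(1+ψ(Kᵢ−1)) = 0.
Check two-phase: ΣzᵢKᵢ = 1.0669 > 1 and Σzᵢ/Kᵢ = 1.4397 > 1, so g(0) = 0.0669 > 0 and g(1) = -0.4397 < 0.
Iterate (Newton) starting at ψ = 0.5:
  ψ = 0.5000: g = -0.07021, g' = -0.3564 → ψ = 0.3030
  ψ = 0.3030: g = -0.00891, g' = -0.2764 → ψ = 0.2708
  ψ = 0.2708: g = -0.00013, g' = -0.2684 → ψ = 0.2703
Converged at ψ = 0.2703.
Compositions from xᵢ = zᵢ/(1+ψ(Kᵢ−1)), yᵢ = Kᵢxᵢ:
  A: x = 0.3734, y = 0.5750
  B: x = 0.3743, y = 0.3594
  C: x = 0.2522, y = 0.0656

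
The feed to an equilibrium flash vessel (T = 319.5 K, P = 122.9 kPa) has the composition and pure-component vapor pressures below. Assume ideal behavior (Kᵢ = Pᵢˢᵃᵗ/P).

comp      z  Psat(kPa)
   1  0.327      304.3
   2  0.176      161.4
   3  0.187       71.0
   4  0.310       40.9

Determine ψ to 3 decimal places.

ψ = 0.359

Raoult's law: Kᵢ = Pᵢˢᵃᵗ/P = Pᵢˢᵃᵗ/122.9.
  K_1 = 304.3/122.9 = 2.47600, K_2 = 161.4/122.9 = 1.31326, K_3 = 71.0/122.9 = 0.57771, K_4 = 40.9/122.9 = 0.33279
Let ψ = V/F and solve Σ zᵢ(Kᵢ−1)/(1+ψ(Kᵢ−1)) = 0.
Feasibility: ΣzᵢKᵢ = 1.252, Σzᵢ/Kᵢ = 1.521 — both > 1, two phases present.
Newton iteration, ψ⁰ = 0.42:
  ψ = 0.420: g = -0.0367, g' = -0.601 → ψ = 0.359
Converged at ψ = 0.359.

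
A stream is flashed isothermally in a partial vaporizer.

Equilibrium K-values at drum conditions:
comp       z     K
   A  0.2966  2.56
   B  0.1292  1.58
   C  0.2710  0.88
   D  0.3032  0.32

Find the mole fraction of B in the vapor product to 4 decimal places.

Newton iteration, V/F⁰ = 0.33:
  V/F = 0.3300: g = 0.06866, g' = -0.5825 → V/F = 0.4479
  V/F = 0.4479: g = 0.00104, g' = -0.5718 → V/F = 0.4497
Converged at V/F = 0.4497.
Compositions from xᵢ = zᵢ/(1+V/F(Kᵢ−1)), yᵢ = Kᵢxᵢ:
  A: x = 0.1743, y = 0.4462
  B: x = 0.1025, y = 0.1619
  C: x = 0.2865, y = 0.2521
  D: x = 0.4368, y = 0.1398

y_B = 0.1619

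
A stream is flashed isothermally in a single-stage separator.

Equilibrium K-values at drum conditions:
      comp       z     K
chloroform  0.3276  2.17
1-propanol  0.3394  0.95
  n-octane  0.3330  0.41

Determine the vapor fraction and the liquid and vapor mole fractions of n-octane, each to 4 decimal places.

Material balance + equilibrium reduce to Σ zᵢ(Kᵢ−1)/(1+ψ(Kᵢ−1)) = 0.
Feasibility: ΣzᵢKᵢ = 1.1699, Σzᵢ/Kᵢ = 1.3204 — both > 1, two phases present.
Newton–Raphson from ψ = 0.5:
  ψ = 0.5000: g = -0.05426, g' = -0.4126 → ψ = 0.3685
  ψ = 0.3685: g = -0.00052, g' = -0.4091 → ψ = 0.3672
Converged at ψ = 0.3672.
Compositions from xᵢ = zᵢ/(1+ψ(Kᵢ−1)), yᵢ = Kᵢxᵢ:
  chloroform: x = 0.2291, y = 0.4972
  1-propanol: x = 0.3457, y = 0.3285
  n-octane: x = 0.4251, y = 0.1743

ψ = 0.3672, x_n-octane = 0.4251, y_n-octane = 0.1743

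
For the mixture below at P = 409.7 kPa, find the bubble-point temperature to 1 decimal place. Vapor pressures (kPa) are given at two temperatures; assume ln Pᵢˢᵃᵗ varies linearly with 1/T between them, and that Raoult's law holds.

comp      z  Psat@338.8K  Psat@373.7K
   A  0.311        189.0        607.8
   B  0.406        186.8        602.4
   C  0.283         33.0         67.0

T = 370.4 K

Bubble-point temperature: ΣzᵢPᵢˢᵃᵗ(T) = P. Interpolate ln Pᵢˢᵃᵗ = aᵢ + bᵢ/T.
  T = 338.8 K: ΣzᵢPᵢˢᵃᵗ = 143.96 kPa
  T = 373.7 K: ΣzᵢPᵢˢᵃᵗ = 452.56 kPa
  T = 356.2 K: ΣzᵢPᵢˢᵃᵗ = 261.73 kPa
  T = 364.9 K: ΣzᵢPᵢˢᵃᵗ = 345.80 kPa
  T = 369.3 K: ΣzᵢPᵢˢᵃᵗ = 396.20 kPa
  T = 371.5 K: ΣzᵢPᵢˢᵃᵗ = 423.61 kPa
Interpolating between 369.3 K and 371.5 K gives T ≈ 370.4 K.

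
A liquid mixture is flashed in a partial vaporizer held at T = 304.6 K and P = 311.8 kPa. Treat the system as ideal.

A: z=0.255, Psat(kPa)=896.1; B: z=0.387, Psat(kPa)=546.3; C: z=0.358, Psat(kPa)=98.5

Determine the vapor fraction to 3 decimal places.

Raoult's law: Kᵢ = Pᵢˢᵃᵗ/P = Pᵢˢᵃᵗ/311.8.
  K_A = 896.1/311.8 = 2.87396, K_B = 546.3/311.8 = 1.75208, K_C = 98.5/311.8 = 0.31591
Newton–Raphson from ψ = 0.5:
  ψ = 0.500: g = 0.0860, g' = -0.741 → ψ = 0.616
  ψ = 0.616: g = -0.0026, g' = -0.796 → ψ = 0.613
Converged at ψ = 0.613.

ψ = 0.613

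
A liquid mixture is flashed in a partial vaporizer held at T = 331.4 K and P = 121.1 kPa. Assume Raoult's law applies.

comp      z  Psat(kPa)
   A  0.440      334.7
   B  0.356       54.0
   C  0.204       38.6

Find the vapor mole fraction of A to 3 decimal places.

Raoult's law: Kᵢ = Pᵢˢᵃᵗ/P = Pᵢˢᵃᵗ/121.1.
  K_A = 334.7/121.1 = 2.76383, K_B = 54.0/121.1 = 0.44591, K_C = 38.6/121.1 = 0.31874
Material balance + equilibrium reduce to Σ zᵢ(Kᵢ−1)/(1+β(Kᵢ−1)) = 0.
Feasibility: ΣzᵢKᵢ = 1.440, Σzᵢ/Kᵢ = 1.598 — both > 1, two phases present.
Newton iteration, β⁰ = 0.5:
  β = 0.500: g = -0.0712, g' = -0.813 → β = 0.412
  β = 0.412: g = 0.0003, g' = -0.825 → β = 0.413
Converged at β = 0.413.
Compositions from xᵢ = zᵢ/(1+β(Kᵢ−1)), yᵢ = Kᵢxᵢ:
  A: x = 0.255, y = 0.704
  B: x = 0.462, y = 0.206
  C: x = 0.284, y = 0.090

y_A = 0.704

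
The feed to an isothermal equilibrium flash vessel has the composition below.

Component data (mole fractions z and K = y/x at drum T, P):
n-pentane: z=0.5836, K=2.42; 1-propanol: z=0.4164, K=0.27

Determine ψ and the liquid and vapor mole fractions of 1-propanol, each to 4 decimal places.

ψ = 0.5062, x_1-propanol = 0.6605, y_1-propanol = 0.1783

Rachford–Rice: g(ψ) = Σ zᵢ(Kᵢ−1)/(1+ψ(Kᵢ−1)) = 0.
g(0) = ΣzᵢKᵢ − 1 = 0.5247 and g(1) = 1 − Σzᵢ/Kᵢ = -0.7834, so a root lies in (0, 1).
Iterate (Newton) starting at ψ = 0.5:
  ψ = 0.5000: g = 0.00593, g' = -0.9528 → ψ = 0.5062
Converged at ψ = 0.5062.
Compositions from xᵢ = zᵢ/(1+ψ(Kᵢ−1)), yᵢ = Kᵢxᵢ:
  n-pentane: x = 0.3395, y = 0.8217
  1-propanol: x = 0.6605, y = 0.1783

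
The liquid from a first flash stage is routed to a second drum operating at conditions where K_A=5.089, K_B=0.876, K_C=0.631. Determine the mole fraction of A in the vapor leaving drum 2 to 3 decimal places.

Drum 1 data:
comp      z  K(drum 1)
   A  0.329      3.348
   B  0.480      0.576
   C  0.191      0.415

Drum 1:
Iterate (Newton) starting at ψ₁ = 0.5:
  ψ₁ = 0.500: g = -0.0609, g' = -0.653 → ψ₁ = 0.407
  ψ₁ = 0.407: g = 0.0025, g' = -0.713 → ψ₁ = 0.410
Converged at ψ₁ = 0.410.
Drum-1 compositions:
  A: x = 0.168, y = 0.561
  B: x = 0.581, y = 0.335
  C: x = 0.251, y = 0.104
Drum-2 feed = drum-1 liquid: z₂ = (0.1676, 0.5811, 0.2513).
Drum 2:
Iterate (Newton) starting at ψ₂ = 0.37:
  ψ₂ = 0.370: g = 0.0897, g' = -0.499 → ψ₂ = 0.550
  ψ₂ = 0.550: g = 0.0173, g' = -0.330 → ψ₂ = 0.602
  ψ₂ = 0.602: g = 0.0008, g' = -0.301 → ψ₂ = 0.605
Converged at ψ₂ = 0.605.
  A: x = 0.048, y = 0.246
  B: x = 0.628, y = 0.550
  C: x = 0.324, y = 0.204

y_A (drum 2) = 0.246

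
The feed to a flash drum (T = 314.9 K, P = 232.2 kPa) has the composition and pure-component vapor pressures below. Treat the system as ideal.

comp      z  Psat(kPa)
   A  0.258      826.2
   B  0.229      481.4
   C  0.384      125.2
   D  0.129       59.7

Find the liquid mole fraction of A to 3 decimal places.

Raoult's law: Kᵢ = Pᵢˢᵃᵗ/P = Pᵢˢᵃᵗ/232.2.
  K_A = 826.2/232.2 = 3.55814, K_B = 481.4/232.2 = 2.07321, K_C = 125.2/232.2 = 0.53919, K_D = 59.7/232.2 = 0.25711
Rachford–Rice: g(V/F) = Σ zᵢ(Kᵢ−1)/(1+V/F(Kᵢ−1)) = 0.
Check two-phase: ΣzᵢKᵢ = 1.633 > 1 and Σzᵢ/Kᵢ = 1.397 > 1, so g(0) = 0.633 > 0 and g(1) = -0.397 < 0.
Newton–Raphson from V/F = 0.5:
  V/F = 0.500: g = 0.0671, g' = -0.755 → V/F = 0.589
  V/F = 0.589: g = 0.0006, g' = -0.746 → V/F = 0.590
Converged at V/F = 0.590.
Compositions from xᵢ = zᵢ/(1+V/F(Kᵢ−1)), yᵢ = Kᵢxᵢ:
  A: x = 0.103, y = 0.366
  B: x = 0.140, y = 0.291
  C: x = 0.527, y = 0.284
  D: x = 0.230, y = 0.059

x_A = 0.103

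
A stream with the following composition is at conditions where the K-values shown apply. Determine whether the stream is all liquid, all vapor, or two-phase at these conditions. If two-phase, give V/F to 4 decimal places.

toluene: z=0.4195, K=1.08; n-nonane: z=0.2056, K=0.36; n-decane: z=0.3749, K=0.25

ΣzᵢKᵢ = 0.6208; Σzᵢ/Kᵢ = 2.4591.
Since ΣzᵢKᵢ < 1 the mixture is below its bubble point — single liquid phase.

all liquid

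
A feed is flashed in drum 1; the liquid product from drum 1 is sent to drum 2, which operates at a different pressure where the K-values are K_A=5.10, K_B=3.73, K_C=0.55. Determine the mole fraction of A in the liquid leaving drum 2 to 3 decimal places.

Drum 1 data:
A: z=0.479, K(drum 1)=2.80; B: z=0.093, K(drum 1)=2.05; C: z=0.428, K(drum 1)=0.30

Drum 1:
Material balance + equilibrium reduce to Σ zᵢ(Kᵢ−1)/(1+ψ₁(Kᵢ−1)) = 0.
g(0) = ΣzᵢKᵢ − 1 = 0.660 and g(1) = 1 − Σzᵢ/Kᵢ = -0.643, so a root lies in (0, 1).
Newton iteration, ψ₁⁰ = 0.54:
  ψ₁ = 0.540: g = 0.0179, g' = -0.983 → ψ₁ = 0.558
Converged at ψ₁ = 0.558.
Drum-1 compositions:
  A: x = 0.239, y = 0.669
  B: x = 0.059, y = 0.120
  C: x = 0.702, y = 0.211
Drum-2 feed = drum-1 liquid: z₂ = (0.2390, 0.0586, 0.7024).
Drum 2:
Material balance + equilibrium reduce to Σ zᵢ(Kᵢ−1)/(1+ψ₂(Kᵢ−1)) = 0.
g(0) = ΣzᵢKᵢ − 1 = 0.824 and g(1) = 1 − Σzᵢ/Kᵢ = -0.340, so a root lies in (0, 1).
Newton–Raphson from ψ₂ = 0.51:
  ψ₂ = 0.510: g = -0.0264, g' = -0.736 → ψ₂ = 0.474
  ψ₂ = 0.474: g = 0.0007, g' = -0.776 → ψ₂ = 0.475
Converged at ψ₂ = 0.475.
  A: x = 0.081, y = 0.413
  B: x = 0.026, y = 0.095
  C: x = 0.893, y = 0.491

x_A (drum 2) = 0.081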